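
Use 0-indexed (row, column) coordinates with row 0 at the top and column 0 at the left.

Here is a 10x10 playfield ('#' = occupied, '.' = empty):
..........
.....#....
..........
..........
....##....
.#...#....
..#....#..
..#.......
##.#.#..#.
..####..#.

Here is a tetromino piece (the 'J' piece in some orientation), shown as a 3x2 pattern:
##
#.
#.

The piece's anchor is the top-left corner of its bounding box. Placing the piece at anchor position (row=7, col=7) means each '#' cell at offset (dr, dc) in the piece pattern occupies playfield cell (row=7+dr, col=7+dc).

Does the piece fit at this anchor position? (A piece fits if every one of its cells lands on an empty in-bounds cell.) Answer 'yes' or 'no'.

Answer: yes

Derivation:
Check each piece cell at anchor (7, 7):
  offset (0,0) -> (7,7): empty -> OK
  offset (0,1) -> (7,8): empty -> OK
  offset (1,0) -> (8,7): empty -> OK
  offset (2,0) -> (9,7): empty -> OK
All cells valid: yes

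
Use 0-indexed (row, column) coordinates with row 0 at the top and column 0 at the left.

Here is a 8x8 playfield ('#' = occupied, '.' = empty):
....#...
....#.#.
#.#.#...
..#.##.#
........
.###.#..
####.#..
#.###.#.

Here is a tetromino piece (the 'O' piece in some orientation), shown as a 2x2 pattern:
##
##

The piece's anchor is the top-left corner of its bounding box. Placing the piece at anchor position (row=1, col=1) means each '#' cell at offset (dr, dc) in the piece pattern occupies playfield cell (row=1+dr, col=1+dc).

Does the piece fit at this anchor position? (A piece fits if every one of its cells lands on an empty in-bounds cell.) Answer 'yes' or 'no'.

Answer: no

Derivation:
Check each piece cell at anchor (1, 1):
  offset (0,0) -> (1,1): empty -> OK
  offset (0,1) -> (1,2): empty -> OK
  offset (1,0) -> (2,1): empty -> OK
  offset (1,1) -> (2,2): occupied ('#') -> FAIL
All cells valid: no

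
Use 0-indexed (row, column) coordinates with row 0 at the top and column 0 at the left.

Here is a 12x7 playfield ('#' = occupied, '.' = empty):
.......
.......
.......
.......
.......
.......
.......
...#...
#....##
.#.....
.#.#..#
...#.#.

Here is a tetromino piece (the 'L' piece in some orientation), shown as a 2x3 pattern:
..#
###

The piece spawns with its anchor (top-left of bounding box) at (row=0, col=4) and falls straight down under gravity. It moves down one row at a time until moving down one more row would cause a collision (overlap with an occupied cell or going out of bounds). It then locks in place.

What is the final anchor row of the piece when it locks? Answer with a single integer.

Answer: 6

Derivation:
Spawn at (row=0, col=4). Try each row:
  row 0: fits
  row 1: fits
  row 2: fits
  row 3: fits
  row 4: fits
  row 5: fits
  row 6: fits
  row 7: blocked -> lock at row 6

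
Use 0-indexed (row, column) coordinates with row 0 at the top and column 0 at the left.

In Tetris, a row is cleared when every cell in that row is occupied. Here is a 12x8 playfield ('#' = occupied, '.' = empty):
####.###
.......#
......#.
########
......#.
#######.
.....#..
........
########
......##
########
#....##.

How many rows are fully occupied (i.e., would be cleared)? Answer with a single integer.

Answer: 3

Derivation:
Check each row:
  row 0: 1 empty cell -> not full
  row 1: 7 empty cells -> not full
  row 2: 7 empty cells -> not full
  row 3: 0 empty cells -> FULL (clear)
  row 4: 7 empty cells -> not full
  row 5: 1 empty cell -> not full
  row 6: 7 empty cells -> not full
  row 7: 8 empty cells -> not full
  row 8: 0 empty cells -> FULL (clear)
  row 9: 6 empty cells -> not full
  row 10: 0 empty cells -> FULL (clear)
  row 11: 5 empty cells -> not full
Total rows cleared: 3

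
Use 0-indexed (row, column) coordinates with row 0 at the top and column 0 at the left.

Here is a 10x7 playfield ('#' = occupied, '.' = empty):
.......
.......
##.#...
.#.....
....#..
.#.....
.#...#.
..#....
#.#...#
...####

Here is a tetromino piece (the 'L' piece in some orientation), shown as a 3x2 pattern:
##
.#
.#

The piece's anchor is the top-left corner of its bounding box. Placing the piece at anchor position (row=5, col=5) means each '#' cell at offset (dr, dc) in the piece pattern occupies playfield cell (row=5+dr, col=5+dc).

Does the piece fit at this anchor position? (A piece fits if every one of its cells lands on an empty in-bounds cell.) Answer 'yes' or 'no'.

Answer: yes

Derivation:
Check each piece cell at anchor (5, 5):
  offset (0,0) -> (5,5): empty -> OK
  offset (0,1) -> (5,6): empty -> OK
  offset (1,1) -> (6,6): empty -> OK
  offset (2,1) -> (7,6): empty -> OK
All cells valid: yes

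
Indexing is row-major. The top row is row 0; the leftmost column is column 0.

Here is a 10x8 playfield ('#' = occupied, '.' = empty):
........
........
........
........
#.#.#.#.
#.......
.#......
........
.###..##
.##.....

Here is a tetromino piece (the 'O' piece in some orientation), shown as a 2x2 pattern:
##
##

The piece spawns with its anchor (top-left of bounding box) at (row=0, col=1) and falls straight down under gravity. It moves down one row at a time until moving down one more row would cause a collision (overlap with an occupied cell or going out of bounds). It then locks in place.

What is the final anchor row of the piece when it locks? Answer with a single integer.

Spawn at (row=0, col=1). Try each row:
  row 0: fits
  row 1: fits
  row 2: fits
  row 3: blocked -> lock at row 2

Answer: 2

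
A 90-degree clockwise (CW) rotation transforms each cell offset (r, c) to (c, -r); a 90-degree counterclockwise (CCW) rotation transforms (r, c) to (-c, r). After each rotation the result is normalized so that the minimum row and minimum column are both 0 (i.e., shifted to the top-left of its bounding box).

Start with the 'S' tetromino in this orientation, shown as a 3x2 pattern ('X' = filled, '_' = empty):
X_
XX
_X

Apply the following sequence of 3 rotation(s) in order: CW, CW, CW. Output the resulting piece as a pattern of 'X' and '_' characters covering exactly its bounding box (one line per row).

Start:
X_
XX
_X
After rotation 1 (CW):
_XX
XX_
After rotation 2 (CW):
X_
XX
_X
After rotation 3 (CW):
_XX
XX_

Answer: _XX
XX_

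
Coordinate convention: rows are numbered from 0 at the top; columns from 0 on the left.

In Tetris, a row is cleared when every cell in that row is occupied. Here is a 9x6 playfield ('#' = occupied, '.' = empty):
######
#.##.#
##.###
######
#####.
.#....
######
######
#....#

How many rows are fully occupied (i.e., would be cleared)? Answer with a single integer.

Check each row:
  row 0: 0 empty cells -> FULL (clear)
  row 1: 2 empty cells -> not full
  row 2: 1 empty cell -> not full
  row 3: 0 empty cells -> FULL (clear)
  row 4: 1 empty cell -> not full
  row 5: 5 empty cells -> not full
  row 6: 0 empty cells -> FULL (clear)
  row 7: 0 empty cells -> FULL (clear)
  row 8: 4 empty cells -> not full
Total rows cleared: 4

Answer: 4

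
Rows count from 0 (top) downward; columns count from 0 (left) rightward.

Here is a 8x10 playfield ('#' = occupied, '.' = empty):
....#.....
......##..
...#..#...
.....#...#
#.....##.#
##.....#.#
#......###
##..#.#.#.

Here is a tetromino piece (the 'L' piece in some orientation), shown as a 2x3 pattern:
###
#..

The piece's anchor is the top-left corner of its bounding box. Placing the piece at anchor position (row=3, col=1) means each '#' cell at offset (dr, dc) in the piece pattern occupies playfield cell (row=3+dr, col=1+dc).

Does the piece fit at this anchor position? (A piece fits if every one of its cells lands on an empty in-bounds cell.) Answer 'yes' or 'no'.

Answer: yes

Derivation:
Check each piece cell at anchor (3, 1):
  offset (0,0) -> (3,1): empty -> OK
  offset (0,1) -> (3,2): empty -> OK
  offset (0,2) -> (3,3): empty -> OK
  offset (1,0) -> (4,1): empty -> OK
All cells valid: yes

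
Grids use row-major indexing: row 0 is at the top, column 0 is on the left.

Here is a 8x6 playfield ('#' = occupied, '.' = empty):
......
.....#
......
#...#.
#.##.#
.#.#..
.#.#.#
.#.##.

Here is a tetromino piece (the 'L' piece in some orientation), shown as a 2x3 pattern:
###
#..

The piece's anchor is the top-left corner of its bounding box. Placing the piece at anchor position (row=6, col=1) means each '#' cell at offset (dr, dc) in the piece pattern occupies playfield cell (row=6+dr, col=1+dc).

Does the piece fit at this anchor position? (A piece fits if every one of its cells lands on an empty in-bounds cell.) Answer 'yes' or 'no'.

Answer: no

Derivation:
Check each piece cell at anchor (6, 1):
  offset (0,0) -> (6,1): occupied ('#') -> FAIL
  offset (0,1) -> (6,2): empty -> OK
  offset (0,2) -> (6,3): occupied ('#') -> FAIL
  offset (1,0) -> (7,1): occupied ('#') -> FAIL
All cells valid: no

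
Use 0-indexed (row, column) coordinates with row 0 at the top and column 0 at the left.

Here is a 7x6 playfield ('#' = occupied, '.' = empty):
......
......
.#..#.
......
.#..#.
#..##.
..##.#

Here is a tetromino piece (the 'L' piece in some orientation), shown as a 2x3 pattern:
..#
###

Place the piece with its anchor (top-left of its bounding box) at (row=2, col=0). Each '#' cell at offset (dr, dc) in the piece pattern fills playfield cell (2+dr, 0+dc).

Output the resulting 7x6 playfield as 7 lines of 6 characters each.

Answer: ......
......
.##.#.
###...
.#..#.
#..##.
..##.#

Derivation:
Fill (2+0,0+2) = (2,2)
Fill (2+1,0+0) = (3,0)
Fill (2+1,0+1) = (3,1)
Fill (2+1,0+2) = (3,2)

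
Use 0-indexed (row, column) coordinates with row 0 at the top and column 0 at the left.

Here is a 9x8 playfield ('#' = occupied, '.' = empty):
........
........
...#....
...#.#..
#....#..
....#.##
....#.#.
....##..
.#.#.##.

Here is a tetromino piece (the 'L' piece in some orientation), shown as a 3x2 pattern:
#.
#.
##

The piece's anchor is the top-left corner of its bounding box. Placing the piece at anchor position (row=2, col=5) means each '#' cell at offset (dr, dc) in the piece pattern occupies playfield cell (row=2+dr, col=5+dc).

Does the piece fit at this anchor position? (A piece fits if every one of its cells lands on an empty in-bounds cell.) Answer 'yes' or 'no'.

Check each piece cell at anchor (2, 5):
  offset (0,0) -> (2,5): empty -> OK
  offset (1,0) -> (3,5): occupied ('#') -> FAIL
  offset (2,0) -> (4,5): occupied ('#') -> FAIL
  offset (2,1) -> (4,6): empty -> OK
All cells valid: no

Answer: no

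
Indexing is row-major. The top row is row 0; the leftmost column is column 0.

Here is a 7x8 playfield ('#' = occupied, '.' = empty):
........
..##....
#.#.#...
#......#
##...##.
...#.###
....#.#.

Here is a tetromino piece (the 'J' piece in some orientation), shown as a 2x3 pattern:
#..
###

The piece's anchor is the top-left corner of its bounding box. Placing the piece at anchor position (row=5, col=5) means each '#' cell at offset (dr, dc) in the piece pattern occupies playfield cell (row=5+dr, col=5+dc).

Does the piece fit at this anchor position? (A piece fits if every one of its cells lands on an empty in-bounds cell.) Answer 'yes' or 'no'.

Answer: no

Derivation:
Check each piece cell at anchor (5, 5):
  offset (0,0) -> (5,5): occupied ('#') -> FAIL
  offset (1,0) -> (6,5): empty -> OK
  offset (1,1) -> (6,6): occupied ('#') -> FAIL
  offset (1,2) -> (6,7): empty -> OK
All cells valid: no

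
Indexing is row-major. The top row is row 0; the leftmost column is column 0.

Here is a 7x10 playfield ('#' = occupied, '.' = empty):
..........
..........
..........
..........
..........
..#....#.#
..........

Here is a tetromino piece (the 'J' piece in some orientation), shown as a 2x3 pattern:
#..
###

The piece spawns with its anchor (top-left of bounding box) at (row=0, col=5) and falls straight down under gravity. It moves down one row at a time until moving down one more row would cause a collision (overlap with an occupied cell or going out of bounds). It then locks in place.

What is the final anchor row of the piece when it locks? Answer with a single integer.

Answer: 3

Derivation:
Spawn at (row=0, col=5). Try each row:
  row 0: fits
  row 1: fits
  row 2: fits
  row 3: fits
  row 4: blocked -> lock at row 3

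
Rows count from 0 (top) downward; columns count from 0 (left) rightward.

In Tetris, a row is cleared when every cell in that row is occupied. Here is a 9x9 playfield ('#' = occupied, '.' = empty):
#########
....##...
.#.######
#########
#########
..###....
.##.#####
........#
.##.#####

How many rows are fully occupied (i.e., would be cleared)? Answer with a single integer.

Check each row:
  row 0: 0 empty cells -> FULL (clear)
  row 1: 7 empty cells -> not full
  row 2: 2 empty cells -> not full
  row 3: 0 empty cells -> FULL (clear)
  row 4: 0 empty cells -> FULL (clear)
  row 5: 6 empty cells -> not full
  row 6: 2 empty cells -> not full
  row 7: 8 empty cells -> not full
  row 8: 2 empty cells -> not full
Total rows cleared: 3

Answer: 3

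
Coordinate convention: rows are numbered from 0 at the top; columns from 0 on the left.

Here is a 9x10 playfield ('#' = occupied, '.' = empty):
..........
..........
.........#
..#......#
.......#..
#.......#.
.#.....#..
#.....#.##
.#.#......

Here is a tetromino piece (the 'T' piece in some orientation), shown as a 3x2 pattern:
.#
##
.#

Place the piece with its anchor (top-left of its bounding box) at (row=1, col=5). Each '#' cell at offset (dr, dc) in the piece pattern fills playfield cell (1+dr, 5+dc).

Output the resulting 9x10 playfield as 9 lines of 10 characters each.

Answer: ..........
......#...
.....##..#
..#...#..#
.......#..
#.......#.
.#.....#..
#.....#.##
.#.#......

Derivation:
Fill (1+0,5+1) = (1,6)
Fill (1+1,5+0) = (2,5)
Fill (1+1,5+1) = (2,6)
Fill (1+2,5+1) = (3,6)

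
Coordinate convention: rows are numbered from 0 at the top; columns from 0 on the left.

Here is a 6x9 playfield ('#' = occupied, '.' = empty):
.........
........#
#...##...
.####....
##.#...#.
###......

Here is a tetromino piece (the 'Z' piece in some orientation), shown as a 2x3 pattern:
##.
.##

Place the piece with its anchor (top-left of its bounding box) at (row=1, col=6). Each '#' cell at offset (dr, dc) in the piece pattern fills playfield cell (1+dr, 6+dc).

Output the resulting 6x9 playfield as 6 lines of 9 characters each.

Fill (1+0,6+0) = (1,6)
Fill (1+0,6+1) = (1,7)
Fill (1+1,6+1) = (2,7)
Fill (1+1,6+2) = (2,8)

Answer: .........
......###
#...##.##
.####....
##.#...#.
###......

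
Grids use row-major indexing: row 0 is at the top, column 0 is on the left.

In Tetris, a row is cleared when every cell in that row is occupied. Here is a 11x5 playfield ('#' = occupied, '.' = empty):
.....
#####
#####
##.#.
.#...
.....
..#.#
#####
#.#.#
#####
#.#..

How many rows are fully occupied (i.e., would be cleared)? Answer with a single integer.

Answer: 4

Derivation:
Check each row:
  row 0: 5 empty cells -> not full
  row 1: 0 empty cells -> FULL (clear)
  row 2: 0 empty cells -> FULL (clear)
  row 3: 2 empty cells -> not full
  row 4: 4 empty cells -> not full
  row 5: 5 empty cells -> not full
  row 6: 3 empty cells -> not full
  row 7: 0 empty cells -> FULL (clear)
  row 8: 2 empty cells -> not full
  row 9: 0 empty cells -> FULL (clear)
  row 10: 3 empty cells -> not full
Total rows cleared: 4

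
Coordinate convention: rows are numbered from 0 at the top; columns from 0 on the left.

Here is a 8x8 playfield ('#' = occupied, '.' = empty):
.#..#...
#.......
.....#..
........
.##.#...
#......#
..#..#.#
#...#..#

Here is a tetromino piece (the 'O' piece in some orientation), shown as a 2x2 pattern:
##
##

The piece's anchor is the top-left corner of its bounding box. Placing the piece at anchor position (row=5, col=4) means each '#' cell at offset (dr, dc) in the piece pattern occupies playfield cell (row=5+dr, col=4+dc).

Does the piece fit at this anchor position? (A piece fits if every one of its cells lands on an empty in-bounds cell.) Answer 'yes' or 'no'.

Answer: no

Derivation:
Check each piece cell at anchor (5, 4):
  offset (0,0) -> (5,4): empty -> OK
  offset (0,1) -> (5,5): empty -> OK
  offset (1,0) -> (6,4): empty -> OK
  offset (1,1) -> (6,5): occupied ('#') -> FAIL
All cells valid: no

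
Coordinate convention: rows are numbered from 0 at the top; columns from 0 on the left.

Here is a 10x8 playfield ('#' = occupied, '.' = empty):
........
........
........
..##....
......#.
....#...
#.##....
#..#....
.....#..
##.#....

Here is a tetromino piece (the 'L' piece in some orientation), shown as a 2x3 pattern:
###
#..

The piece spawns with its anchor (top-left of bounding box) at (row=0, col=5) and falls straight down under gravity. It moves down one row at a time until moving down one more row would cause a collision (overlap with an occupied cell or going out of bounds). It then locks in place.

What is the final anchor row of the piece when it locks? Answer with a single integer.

Spawn at (row=0, col=5). Try each row:
  row 0: fits
  row 1: fits
  row 2: fits
  row 3: fits
  row 4: blocked -> lock at row 3

Answer: 3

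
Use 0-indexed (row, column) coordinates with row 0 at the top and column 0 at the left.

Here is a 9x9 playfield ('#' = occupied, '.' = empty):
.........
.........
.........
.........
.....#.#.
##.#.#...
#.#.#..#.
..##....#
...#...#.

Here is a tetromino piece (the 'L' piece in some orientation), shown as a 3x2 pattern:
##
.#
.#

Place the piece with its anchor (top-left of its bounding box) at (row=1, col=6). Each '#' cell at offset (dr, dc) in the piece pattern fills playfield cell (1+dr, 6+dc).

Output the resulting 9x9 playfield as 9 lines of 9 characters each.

Fill (1+0,6+0) = (1,6)
Fill (1+0,6+1) = (1,7)
Fill (1+1,6+1) = (2,7)
Fill (1+2,6+1) = (3,7)

Answer: .........
......##.
.......#.
.......#.
.....#.#.
##.#.#...
#.#.#..#.
..##....#
...#...#.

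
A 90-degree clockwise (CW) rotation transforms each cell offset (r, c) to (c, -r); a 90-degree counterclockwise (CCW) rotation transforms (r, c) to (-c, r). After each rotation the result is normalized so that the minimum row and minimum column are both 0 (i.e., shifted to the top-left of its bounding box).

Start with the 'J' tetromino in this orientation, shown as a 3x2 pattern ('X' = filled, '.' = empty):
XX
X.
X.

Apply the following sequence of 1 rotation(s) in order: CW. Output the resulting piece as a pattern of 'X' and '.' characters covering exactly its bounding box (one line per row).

Start:
XX
X.
X.
After rotation 1 (CW):
XXX
..X

Answer: XXX
..X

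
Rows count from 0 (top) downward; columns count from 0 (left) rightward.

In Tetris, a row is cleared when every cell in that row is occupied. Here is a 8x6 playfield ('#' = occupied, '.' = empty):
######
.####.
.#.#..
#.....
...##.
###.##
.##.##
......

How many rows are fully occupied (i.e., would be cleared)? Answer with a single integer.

Answer: 1

Derivation:
Check each row:
  row 0: 0 empty cells -> FULL (clear)
  row 1: 2 empty cells -> not full
  row 2: 4 empty cells -> not full
  row 3: 5 empty cells -> not full
  row 4: 4 empty cells -> not full
  row 5: 1 empty cell -> not full
  row 6: 2 empty cells -> not full
  row 7: 6 empty cells -> not full
Total rows cleared: 1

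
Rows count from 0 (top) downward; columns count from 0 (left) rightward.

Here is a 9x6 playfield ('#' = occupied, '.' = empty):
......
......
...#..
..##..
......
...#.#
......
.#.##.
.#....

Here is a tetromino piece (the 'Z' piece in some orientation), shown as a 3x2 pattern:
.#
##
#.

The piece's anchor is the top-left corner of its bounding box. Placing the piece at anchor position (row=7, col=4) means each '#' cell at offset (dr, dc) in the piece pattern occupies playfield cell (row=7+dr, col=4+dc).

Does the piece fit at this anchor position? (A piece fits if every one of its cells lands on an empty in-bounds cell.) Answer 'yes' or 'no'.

Check each piece cell at anchor (7, 4):
  offset (0,1) -> (7,5): empty -> OK
  offset (1,0) -> (8,4): empty -> OK
  offset (1,1) -> (8,5): empty -> OK
  offset (2,0) -> (9,4): out of bounds -> FAIL
All cells valid: no

Answer: no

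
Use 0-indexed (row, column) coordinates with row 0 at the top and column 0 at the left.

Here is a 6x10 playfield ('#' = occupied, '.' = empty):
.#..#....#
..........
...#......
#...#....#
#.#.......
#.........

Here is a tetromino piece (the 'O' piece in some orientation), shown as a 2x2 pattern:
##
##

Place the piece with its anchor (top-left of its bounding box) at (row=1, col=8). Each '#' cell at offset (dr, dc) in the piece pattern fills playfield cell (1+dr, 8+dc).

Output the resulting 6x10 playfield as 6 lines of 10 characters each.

Answer: .#..#....#
........##
...#....##
#...#....#
#.#.......
#.........

Derivation:
Fill (1+0,8+0) = (1,8)
Fill (1+0,8+1) = (1,9)
Fill (1+1,8+0) = (2,8)
Fill (1+1,8+1) = (2,9)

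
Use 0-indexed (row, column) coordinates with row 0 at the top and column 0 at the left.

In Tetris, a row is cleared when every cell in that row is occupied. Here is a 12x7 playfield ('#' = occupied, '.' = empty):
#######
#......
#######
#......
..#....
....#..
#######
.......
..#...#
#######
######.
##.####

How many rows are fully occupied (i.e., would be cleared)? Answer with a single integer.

Check each row:
  row 0: 0 empty cells -> FULL (clear)
  row 1: 6 empty cells -> not full
  row 2: 0 empty cells -> FULL (clear)
  row 3: 6 empty cells -> not full
  row 4: 6 empty cells -> not full
  row 5: 6 empty cells -> not full
  row 6: 0 empty cells -> FULL (clear)
  row 7: 7 empty cells -> not full
  row 8: 5 empty cells -> not full
  row 9: 0 empty cells -> FULL (clear)
  row 10: 1 empty cell -> not full
  row 11: 1 empty cell -> not full
Total rows cleared: 4

Answer: 4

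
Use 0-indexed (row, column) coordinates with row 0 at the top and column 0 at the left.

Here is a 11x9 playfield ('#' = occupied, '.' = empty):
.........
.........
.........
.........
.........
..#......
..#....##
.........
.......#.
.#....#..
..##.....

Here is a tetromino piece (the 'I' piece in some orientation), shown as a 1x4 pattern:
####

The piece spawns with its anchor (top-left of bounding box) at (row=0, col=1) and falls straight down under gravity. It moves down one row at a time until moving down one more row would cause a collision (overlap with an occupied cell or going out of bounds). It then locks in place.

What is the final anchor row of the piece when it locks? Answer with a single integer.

Answer: 4

Derivation:
Spawn at (row=0, col=1). Try each row:
  row 0: fits
  row 1: fits
  row 2: fits
  row 3: fits
  row 4: fits
  row 5: blocked -> lock at row 4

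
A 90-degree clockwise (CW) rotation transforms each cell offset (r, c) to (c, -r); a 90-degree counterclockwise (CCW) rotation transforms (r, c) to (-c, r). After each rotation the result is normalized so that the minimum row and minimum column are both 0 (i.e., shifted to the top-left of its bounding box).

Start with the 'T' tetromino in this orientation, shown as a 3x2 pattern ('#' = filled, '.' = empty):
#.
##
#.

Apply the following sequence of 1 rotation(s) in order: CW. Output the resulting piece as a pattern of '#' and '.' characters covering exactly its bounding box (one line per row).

Answer: ###
.#.

Derivation:
Start:
#.
##
#.
After rotation 1 (CW):
###
.#.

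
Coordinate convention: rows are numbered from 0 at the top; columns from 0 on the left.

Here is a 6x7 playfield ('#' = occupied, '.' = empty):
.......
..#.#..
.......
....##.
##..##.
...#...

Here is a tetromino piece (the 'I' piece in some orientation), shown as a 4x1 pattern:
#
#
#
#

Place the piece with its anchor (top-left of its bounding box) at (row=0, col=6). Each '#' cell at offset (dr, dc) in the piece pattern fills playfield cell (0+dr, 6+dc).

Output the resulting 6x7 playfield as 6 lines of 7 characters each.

Fill (0+0,6+0) = (0,6)
Fill (0+1,6+0) = (1,6)
Fill (0+2,6+0) = (2,6)
Fill (0+3,6+0) = (3,6)

Answer: ......#
..#.#.#
......#
....###
##..##.
...#...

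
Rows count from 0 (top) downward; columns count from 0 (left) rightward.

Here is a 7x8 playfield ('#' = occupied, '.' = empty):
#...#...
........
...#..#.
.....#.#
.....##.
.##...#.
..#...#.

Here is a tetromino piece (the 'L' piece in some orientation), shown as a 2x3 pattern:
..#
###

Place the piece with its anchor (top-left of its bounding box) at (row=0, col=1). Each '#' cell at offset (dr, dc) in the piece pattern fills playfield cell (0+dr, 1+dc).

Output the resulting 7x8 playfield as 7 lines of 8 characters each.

Answer: #..##...
.###....
...#..#.
.....#.#
.....##.
.##...#.
..#...#.

Derivation:
Fill (0+0,1+2) = (0,3)
Fill (0+1,1+0) = (1,1)
Fill (0+1,1+1) = (1,2)
Fill (0+1,1+2) = (1,3)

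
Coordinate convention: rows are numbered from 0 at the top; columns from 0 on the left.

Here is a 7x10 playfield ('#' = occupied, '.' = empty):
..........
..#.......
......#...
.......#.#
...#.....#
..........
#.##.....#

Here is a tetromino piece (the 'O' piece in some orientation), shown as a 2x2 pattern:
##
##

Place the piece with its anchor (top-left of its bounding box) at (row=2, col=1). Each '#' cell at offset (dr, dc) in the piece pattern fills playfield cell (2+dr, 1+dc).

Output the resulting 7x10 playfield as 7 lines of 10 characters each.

Answer: ..........
..#.......
.##...#...
.##....#.#
...#.....#
..........
#.##.....#

Derivation:
Fill (2+0,1+0) = (2,1)
Fill (2+0,1+1) = (2,2)
Fill (2+1,1+0) = (3,1)
Fill (2+1,1+1) = (3,2)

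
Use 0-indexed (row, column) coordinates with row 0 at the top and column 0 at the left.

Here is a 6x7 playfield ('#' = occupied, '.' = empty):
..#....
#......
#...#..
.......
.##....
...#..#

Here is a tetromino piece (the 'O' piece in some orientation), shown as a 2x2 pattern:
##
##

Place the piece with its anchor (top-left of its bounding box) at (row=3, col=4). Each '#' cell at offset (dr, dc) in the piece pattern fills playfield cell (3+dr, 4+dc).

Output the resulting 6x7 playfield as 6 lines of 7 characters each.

Fill (3+0,4+0) = (3,4)
Fill (3+0,4+1) = (3,5)
Fill (3+1,4+0) = (4,4)
Fill (3+1,4+1) = (4,5)

Answer: ..#....
#......
#...#..
....##.
.##.##.
...#..#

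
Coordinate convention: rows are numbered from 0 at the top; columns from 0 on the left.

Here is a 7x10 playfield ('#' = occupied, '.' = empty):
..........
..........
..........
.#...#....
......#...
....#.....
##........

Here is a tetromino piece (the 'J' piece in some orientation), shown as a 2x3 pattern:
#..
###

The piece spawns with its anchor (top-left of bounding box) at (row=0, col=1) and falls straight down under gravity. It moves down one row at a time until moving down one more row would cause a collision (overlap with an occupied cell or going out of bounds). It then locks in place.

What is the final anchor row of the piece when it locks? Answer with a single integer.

Spawn at (row=0, col=1). Try each row:
  row 0: fits
  row 1: fits
  row 2: blocked -> lock at row 1

Answer: 1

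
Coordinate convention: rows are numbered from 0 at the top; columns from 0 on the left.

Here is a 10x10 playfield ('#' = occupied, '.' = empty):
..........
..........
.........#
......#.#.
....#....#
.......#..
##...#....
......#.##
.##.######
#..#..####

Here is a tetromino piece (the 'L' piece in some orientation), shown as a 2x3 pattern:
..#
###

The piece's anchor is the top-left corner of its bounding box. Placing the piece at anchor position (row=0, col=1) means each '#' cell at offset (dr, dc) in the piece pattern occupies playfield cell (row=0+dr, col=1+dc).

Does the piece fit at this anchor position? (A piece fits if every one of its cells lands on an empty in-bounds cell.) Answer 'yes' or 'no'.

Check each piece cell at anchor (0, 1):
  offset (0,2) -> (0,3): empty -> OK
  offset (1,0) -> (1,1): empty -> OK
  offset (1,1) -> (1,2): empty -> OK
  offset (1,2) -> (1,3): empty -> OK
All cells valid: yes

Answer: yes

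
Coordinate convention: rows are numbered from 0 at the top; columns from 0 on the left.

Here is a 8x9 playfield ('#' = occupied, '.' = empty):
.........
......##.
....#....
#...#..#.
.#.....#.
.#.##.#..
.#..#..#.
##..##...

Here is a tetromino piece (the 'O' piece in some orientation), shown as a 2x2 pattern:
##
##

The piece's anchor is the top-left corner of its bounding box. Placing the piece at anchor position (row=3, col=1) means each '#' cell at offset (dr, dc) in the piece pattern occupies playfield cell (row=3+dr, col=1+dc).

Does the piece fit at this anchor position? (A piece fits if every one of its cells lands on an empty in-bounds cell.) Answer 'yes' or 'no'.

Check each piece cell at anchor (3, 1):
  offset (0,0) -> (3,1): empty -> OK
  offset (0,1) -> (3,2): empty -> OK
  offset (1,0) -> (4,1): occupied ('#') -> FAIL
  offset (1,1) -> (4,2): empty -> OK
All cells valid: no

Answer: no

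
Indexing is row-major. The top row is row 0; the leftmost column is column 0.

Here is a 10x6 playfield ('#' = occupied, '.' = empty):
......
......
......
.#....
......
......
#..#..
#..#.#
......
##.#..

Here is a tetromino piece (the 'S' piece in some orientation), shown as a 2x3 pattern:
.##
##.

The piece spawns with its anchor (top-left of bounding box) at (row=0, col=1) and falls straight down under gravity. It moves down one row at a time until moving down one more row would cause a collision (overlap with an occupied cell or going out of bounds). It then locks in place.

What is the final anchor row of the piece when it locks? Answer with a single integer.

Spawn at (row=0, col=1). Try each row:
  row 0: fits
  row 1: fits
  row 2: blocked -> lock at row 1

Answer: 1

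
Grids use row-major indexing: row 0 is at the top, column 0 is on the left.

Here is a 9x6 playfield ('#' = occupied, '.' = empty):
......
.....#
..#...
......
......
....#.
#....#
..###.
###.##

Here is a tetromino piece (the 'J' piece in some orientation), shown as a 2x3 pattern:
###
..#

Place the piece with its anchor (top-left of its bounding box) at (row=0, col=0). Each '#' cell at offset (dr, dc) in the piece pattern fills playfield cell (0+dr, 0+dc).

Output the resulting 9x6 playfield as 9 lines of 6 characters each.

Answer: ###...
..#..#
..#...
......
......
....#.
#....#
..###.
###.##

Derivation:
Fill (0+0,0+0) = (0,0)
Fill (0+0,0+1) = (0,1)
Fill (0+0,0+2) = (0,2)
Fill (0+1,0+2) = (1,2)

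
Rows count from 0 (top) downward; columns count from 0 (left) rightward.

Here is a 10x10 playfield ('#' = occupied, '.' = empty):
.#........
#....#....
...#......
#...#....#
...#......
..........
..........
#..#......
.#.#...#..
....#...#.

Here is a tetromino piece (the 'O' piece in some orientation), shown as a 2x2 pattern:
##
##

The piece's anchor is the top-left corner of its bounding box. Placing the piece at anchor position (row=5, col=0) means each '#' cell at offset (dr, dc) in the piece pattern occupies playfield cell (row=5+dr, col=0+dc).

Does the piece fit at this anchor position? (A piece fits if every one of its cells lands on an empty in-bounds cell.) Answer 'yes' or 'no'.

Answer: yes

Derivation:
Check each piece cell at anchor (5, 0):
  offset (0,0) -> (5,0): empty -> OK
  offset (0,1) -> (5,1): empty -> OK
  offset (1,0) -> (6,0): empty -> OK
  offset (1,1) -> (6,1): empty -> OK
All cells valid: yes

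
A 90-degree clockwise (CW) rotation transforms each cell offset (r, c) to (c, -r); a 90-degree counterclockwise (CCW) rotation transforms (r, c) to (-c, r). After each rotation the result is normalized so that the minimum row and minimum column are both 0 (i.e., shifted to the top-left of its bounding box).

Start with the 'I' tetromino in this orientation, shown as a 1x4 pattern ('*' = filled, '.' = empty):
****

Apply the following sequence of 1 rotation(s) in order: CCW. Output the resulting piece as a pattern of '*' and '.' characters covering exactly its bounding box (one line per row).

Answer: *
*
*
*

Derivation:
Start:
****
After rotation 1 (CCW):
*
*
*
*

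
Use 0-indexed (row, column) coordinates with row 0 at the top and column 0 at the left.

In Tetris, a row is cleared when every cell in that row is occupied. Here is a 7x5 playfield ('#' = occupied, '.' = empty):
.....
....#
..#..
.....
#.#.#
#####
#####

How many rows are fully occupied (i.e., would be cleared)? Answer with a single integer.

Answer: 2

Derivation:
Check each row:
  row 0: 5 empty cells -> not full
  row 1: 4 empty cells -> not full
  row 2: 4 empty cells -> not full
  row 3: 5 empty cells -> not full
  row 4: 2 empty cells -> not full
  row 5: 0 empty cells -> FULL (clear)
  row 6: 0 empty cells -> FULL (clear)
Total rows cleared: 2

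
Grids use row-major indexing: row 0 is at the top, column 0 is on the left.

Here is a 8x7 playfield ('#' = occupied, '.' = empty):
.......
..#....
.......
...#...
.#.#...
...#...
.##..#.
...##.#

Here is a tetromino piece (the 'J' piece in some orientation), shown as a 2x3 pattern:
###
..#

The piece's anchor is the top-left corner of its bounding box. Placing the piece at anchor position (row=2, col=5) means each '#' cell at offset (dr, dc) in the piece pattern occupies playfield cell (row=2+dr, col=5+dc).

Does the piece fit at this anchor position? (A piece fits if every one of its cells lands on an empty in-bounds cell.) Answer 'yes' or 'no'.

Answer: no

Derivation:
Check each piece cell at anchor (2, 5):
  offset (0,0) -> (2,5): empty -> OK
  offset (0,1) -> (2,6): empty -> OK
  offset (0,2) -> (2,7): out of bounds -> FAIL
  offset (1,2) -> (3,7): out of bounds -> FAIL
All cells valid: no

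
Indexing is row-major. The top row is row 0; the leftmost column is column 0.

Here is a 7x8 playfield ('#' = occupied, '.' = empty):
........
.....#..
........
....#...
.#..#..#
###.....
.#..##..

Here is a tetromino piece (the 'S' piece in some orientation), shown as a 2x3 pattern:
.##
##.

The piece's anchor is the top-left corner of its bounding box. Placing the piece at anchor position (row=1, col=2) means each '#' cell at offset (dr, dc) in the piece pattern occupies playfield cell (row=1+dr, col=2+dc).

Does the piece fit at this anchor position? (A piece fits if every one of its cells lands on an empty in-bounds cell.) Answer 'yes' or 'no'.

Answer: yes

Derivation:
Check each piece cell at anchor (1, 2):
  offset (0,1) -> (1,3): empty -> OK
  offset (0,2) -> (1,4): empty -> OK
  offset (1,0) -> (2,2): empty -> OK
  offset (1,1) -> (2,3): empty -> OK
All cells valid: yes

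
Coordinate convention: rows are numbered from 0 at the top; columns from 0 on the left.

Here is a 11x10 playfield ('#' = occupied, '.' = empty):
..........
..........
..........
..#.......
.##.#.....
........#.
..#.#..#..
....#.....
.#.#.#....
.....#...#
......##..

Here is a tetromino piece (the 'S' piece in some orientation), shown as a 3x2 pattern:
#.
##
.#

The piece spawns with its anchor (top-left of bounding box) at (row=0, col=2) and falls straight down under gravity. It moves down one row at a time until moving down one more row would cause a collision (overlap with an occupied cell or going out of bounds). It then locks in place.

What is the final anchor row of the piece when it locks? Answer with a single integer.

Spawn at (row=0, col=2). Try each row:
  row 0: fits
  row 1: fits
  row 2: blocked -> lock at row 1

Answer: 1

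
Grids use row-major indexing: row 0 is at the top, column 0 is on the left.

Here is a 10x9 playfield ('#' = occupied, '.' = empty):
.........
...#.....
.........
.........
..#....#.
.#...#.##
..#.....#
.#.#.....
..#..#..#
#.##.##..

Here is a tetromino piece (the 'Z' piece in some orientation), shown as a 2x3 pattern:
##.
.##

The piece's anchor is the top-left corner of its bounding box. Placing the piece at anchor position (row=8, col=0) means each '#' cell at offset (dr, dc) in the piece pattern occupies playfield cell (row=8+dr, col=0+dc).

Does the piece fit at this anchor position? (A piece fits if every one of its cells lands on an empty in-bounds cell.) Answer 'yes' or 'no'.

Answer: no

Derivation:
Check each piece cell at anchor (8, 0):
  offset (0,0) -> (8,0): empty -> OK
  offset (0,1) -> (8,1): empty -> OK
  offset (1,1) -> (9,1): empty -> OK
  offset (1,2) -> (9,2): occupied ('#') -> FAIL
All cells valid: no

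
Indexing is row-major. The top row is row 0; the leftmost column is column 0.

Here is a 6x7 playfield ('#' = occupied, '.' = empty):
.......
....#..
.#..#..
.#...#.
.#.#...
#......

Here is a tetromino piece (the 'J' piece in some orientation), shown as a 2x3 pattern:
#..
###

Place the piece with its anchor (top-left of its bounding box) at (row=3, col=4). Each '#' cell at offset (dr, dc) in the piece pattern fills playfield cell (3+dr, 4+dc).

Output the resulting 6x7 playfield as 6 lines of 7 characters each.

Answer: .......
....#..
.#..#..
.#..##.
.#.####
#......

Derivation:
Fill (3+0,4+0) = (3,4)
Fill (3+1,4+0) = (4,4)
Fill (3+1,4+1) = (4,5)
Fill (3+1,4+2) = (4,6)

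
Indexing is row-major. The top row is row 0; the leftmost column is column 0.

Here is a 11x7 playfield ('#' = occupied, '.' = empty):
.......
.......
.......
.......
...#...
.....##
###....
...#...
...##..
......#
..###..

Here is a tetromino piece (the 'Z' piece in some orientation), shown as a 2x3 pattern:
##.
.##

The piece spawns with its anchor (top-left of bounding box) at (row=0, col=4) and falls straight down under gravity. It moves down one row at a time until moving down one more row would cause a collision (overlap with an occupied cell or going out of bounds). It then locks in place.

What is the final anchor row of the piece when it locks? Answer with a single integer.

Spawn at (row=0, col=4). Try each row:
  row 0: fits
  row 1: fits
  row 2: fits
  row 3: fits
  row 4: blocked -> lock at row 3

Answer: 3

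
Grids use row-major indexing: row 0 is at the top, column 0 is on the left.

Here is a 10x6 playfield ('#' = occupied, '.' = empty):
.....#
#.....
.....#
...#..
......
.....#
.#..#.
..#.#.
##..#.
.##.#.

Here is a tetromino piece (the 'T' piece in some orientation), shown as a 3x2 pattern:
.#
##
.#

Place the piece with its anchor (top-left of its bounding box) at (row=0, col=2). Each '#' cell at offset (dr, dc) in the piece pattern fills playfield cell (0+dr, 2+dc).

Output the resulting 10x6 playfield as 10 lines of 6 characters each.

Fill (0+0,2+1) = (0,3)
Fill (0+1,2+0) = (1,2)
Fill (0+1,2+1) = (1,3)
Fill (0+2,2+1) = (2,3)

Answer: ...#.#
#.##..
...#.#
...#..
......
.....#
.#..#.
..#.#.
##..#.
.##.#.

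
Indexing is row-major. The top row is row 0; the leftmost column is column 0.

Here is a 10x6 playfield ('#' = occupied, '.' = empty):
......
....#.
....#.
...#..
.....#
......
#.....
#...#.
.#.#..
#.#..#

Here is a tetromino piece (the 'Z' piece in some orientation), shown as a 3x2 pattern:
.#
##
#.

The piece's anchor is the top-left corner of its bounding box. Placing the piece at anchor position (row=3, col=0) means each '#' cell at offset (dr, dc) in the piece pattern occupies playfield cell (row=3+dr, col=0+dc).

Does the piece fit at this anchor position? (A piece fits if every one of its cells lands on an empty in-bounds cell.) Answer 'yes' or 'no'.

Check each piece cell at anchor (3, 0):
  offset (0,1) -> (3,1): empty -> OK
  offset (1,0) -> (4,0): empty -> OK
  offset (1,1) -> (4,1): empty -> OK
  offset (2,0) -> (5,0): empty -> OK
All cells valid: yes

Answer: yes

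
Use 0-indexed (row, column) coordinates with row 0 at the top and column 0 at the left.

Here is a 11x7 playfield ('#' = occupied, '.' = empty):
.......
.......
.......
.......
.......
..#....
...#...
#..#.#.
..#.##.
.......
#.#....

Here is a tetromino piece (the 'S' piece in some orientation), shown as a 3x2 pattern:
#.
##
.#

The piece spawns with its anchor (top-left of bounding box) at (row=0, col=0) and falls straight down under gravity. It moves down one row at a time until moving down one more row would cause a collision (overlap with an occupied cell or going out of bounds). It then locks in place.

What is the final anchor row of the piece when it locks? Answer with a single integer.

Spawn at (row=0, col=0). Try each row:
  row 0: fits
  row 1: fits
  row 2: fits
  row 3: fits
  row 4: fits
  row 5: fits
  row 6: blocked -> lock at row 5

Answer: 5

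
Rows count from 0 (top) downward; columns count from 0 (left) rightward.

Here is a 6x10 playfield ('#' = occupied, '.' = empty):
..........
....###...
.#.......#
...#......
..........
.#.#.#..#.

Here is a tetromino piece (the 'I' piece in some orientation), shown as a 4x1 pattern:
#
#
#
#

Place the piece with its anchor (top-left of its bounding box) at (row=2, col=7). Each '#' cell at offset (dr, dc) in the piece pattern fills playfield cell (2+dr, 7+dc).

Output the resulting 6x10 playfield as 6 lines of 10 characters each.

Answer: ..........
....###...
.#.....#.#
...#...#..
.......#..
.#.#.#.##.

Derivation:
Fill (2+0,7+0) = (2,7)
Fill (2+1,7+0) = (3,7)
Fill (2+2,7+0) = (4,7)
Fill (2+3,7+0) = (5,7)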